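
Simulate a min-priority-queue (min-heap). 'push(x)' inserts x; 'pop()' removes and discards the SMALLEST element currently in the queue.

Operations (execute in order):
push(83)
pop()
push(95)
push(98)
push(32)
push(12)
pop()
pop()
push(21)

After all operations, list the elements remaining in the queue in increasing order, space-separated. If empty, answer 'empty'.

push(83): heap contents = [83]
pop() → 83: heap contents = []
push(95): heap contents = [95]
push(98): heap contents = [95, 98]
push(32): heap contents = [32, 95, 98]
push(12): heap contents = [12, 32, 95, 98]
pop() → 12: heap contents = [32, 95, 98]
pop() → 32: heap contents = [95, 98]
push(21): heap contents = [21, 95, 98]

Answer: 21 95 98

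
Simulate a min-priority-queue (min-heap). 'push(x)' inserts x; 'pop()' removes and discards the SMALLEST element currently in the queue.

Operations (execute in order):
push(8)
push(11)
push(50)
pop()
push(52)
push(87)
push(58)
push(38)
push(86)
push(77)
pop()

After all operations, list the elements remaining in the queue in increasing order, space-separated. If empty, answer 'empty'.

push(8): heap contents = [8]
push(11): heap contents = [8, 11]
push(50): heap contents = [8, 11, 50]
pop() → 8: heap contents = [11, 50]
push(52): heap contents = [11, 50, 52]
push(87): heap contents = [11, 50, 52, 87]
push(58): heap contents = [11, 50, 52, 58, 87]
push(38): heap contents = [11, 38, 50, 52, 58, 87]
push(86): heap contents = [11, 38, 50, 52, 58, 86, 87]
push(77): heap contents = [11, 38, 50, 52, 58, 77, 86, 87]
pop() → 11: heap contents = [38, 50, 52, 58, 77, 86, 87]

Answer: 38 50 52 58 77 86 87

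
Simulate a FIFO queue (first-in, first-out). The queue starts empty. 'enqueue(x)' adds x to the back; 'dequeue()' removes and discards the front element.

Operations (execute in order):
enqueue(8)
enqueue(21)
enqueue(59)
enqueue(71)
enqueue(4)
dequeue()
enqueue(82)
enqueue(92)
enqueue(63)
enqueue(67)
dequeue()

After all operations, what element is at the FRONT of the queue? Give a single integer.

Answer: 59

Derivation:
enqueue(8): queue = [8]
enqueue(21): queue = [8, 21]
enqueue(59): queue = [8, 21, 59]
enqueue(71): queue = [8, 21, 59, 71]
enqueue(4): queue = [8, 21, 59, 71, 4]
dequeue(): queue = [21, 59, 71, 4]
enqueue(82): queue = [21, 59, 71, 4, 82]
enqueue(92): queue = [21, 59, 71, 4, 82, 92]
enqueue(63): queue = [21, 59, 71, 4, 82, 92, 63]
enqueue(67): queue = [21, 59, 71, 4, 82, 92, 63, 67]
dequeue(): queue = [59, 71, 4, 82, 92, 63, 67]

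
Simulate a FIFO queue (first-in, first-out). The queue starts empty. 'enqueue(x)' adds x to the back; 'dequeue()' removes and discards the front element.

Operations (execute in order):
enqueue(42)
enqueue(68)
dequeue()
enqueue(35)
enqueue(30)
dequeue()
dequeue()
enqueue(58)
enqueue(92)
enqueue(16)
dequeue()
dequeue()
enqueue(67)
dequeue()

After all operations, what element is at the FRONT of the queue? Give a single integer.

Answer: 16

Derivation:
enqueue(42): queue = [42]
enqueue(68): queue = [42, 68]
dequeue(): queue = [68]
enqueue(35): queue = [68, 35]
enqueue(30): queue = [68, 35, 30]
dequeue(): queue = [35, 30]
dequeue(): queue = [30]
enqueue(58): queue = [30, 58]
enqueue(92): queue = [30, 58, 92]
enqueue(16): queue = [30, 58, 92, 16]
dequeue(): queue = [58, 92, 16]
dequeue(): queue = [92, 16]
enqueue(67): queue = [92, 16, 67]
dequeue(): queue = [16, 67]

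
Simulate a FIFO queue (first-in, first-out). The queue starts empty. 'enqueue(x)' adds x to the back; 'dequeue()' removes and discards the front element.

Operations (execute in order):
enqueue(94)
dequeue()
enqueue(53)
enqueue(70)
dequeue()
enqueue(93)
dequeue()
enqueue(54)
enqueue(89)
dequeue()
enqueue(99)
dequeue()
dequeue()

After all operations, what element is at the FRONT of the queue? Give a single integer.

Answer: 99

Derivation:
enqueue(94): queue = [94]
dequeue(): queue = []
enqueue(53): queue = [53]
enqueue(70): queue = [53, 70]
dequeue(): queue = [70]
enqueue(93): queue = [70, 93]
dequeue(): queue = [93]
enqueue(54): queue = [93, 54]
enqueue(89): queue = [93, 54, 89]
dequeue(): queue = [54, 89]
enqueue(99): queue = [54, 89, 99]
dequeue(): queue = [89, 99]
dequeue(): queue = [99]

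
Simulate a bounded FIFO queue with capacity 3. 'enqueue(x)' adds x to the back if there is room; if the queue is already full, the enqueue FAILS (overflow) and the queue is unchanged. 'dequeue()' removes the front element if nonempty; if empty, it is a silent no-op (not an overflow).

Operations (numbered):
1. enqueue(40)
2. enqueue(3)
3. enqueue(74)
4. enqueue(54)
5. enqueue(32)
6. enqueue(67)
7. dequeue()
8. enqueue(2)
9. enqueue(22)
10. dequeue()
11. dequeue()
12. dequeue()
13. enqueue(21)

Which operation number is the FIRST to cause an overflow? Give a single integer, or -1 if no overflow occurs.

Answer: 4

Derivation:
1. enqueue(40): size=1
2. enqueue(3): size=2
3. enqueue(74): size=3
4. enqueue(54): size=3=cap → OVERFLOW (fail)
5. enqueue(32): size=3=cap → OVERFLOW (fail)
6. enqueue(67): size=3=cap → OVERFLOW (fail)
7. dequeue(): size=2
8. enqueue(2): size=3
9. enqueue(22): size=3=cap → OVERFLOW (fail)
10. dequeue(): size=2
11. dequeue(): size=1
12. dequeue(): size=0
13. enqueue(21): size=1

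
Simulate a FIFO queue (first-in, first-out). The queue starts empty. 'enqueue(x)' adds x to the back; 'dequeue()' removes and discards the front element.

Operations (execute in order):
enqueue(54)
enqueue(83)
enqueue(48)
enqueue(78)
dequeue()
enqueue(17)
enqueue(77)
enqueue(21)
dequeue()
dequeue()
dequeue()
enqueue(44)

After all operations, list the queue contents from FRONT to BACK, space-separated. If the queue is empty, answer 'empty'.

Answer: 17 77 21 44

Derivation:
enqueue(54): [54]
enqueue(83): [54, 83]
enqueue(48): [54, 83, 48]
enqueue(78): [54, 83, 48, 78]
dequeue(): [83, 48, 78]
enqueue(17): [83, 48, 78, 17]
enqueue(77): [83, 48, 78, 17, 77]
enqueue(21): [83, 48, 78, 17, 77, 21]
dequeue(): [48, 78, 17, 77, 21]
dequeue(): [78, 17, 77, 21]
dequeue(): [17, 77, 21]
enqueue(44): [17, 77, 21, 44]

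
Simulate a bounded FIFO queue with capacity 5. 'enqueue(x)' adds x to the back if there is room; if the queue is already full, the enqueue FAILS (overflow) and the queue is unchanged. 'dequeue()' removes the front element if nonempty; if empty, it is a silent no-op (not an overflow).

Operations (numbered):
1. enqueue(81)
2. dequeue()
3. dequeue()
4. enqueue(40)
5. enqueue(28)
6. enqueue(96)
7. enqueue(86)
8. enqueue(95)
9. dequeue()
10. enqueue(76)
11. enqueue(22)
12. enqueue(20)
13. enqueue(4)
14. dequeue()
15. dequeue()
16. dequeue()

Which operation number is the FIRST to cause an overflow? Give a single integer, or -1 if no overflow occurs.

Answer: 11

Derivation:
1. enqueue(81): size=1
2. dequeue(): size=0
3. dequeue(): empty, no-op, size=0
4. enqueue(40): size=1
5. enqueue(28): size=2
6. enqueue(96): size=3
7. enqueue(86): size=4
8. enqueue(95): size=5
9. dequeue(): size=4
10. enqueue(76): size=5
11. enqueue(22): size=5=cap → OVERFLOW (fail)
12. enqueue(20): size=5=cap → OVERFLOW (fail)
13. enqueue(4): size=5=cap → OVERFLOW (fail)
14. dequeue(): size=4
15. dequeue(): size=3
16. dequeue(): size=2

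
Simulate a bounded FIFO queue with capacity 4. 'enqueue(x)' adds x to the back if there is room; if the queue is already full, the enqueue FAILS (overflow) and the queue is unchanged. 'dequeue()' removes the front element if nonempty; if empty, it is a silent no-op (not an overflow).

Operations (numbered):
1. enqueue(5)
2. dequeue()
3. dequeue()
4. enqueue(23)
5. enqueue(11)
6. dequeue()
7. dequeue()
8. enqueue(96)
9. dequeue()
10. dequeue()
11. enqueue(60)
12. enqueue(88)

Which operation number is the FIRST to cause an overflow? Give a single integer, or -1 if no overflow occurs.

Answer: -1

Derivation:
1. enqueue(5): size=1
2. dequeue(): size=0
3. dequeue(): empty, no-op, size=0
4. enqueue(23): size=1
5. enqueue(11): size=2
6. dequeue(): size=1
7. dequeue(): size=0
8. enqueue(96): size=1
9. dequeue(): size=0
10. dequeue(): empty, no-op, size=0
11. enqueue(60): size=1
12. enqueue(88): size=2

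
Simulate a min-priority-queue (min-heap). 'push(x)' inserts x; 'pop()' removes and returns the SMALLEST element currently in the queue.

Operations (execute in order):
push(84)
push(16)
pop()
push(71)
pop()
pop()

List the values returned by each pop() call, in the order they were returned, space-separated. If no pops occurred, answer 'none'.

Answer: 16 71 84

Derivation:
push(84): heap contents = [84]
push(16): heap contents = [16, 84]
pop() → 16: heap contents = [84]
push(71): heap contents = [71, 84]
pop() → 71: heap contents = [84]
pop() → 84: heap contents = []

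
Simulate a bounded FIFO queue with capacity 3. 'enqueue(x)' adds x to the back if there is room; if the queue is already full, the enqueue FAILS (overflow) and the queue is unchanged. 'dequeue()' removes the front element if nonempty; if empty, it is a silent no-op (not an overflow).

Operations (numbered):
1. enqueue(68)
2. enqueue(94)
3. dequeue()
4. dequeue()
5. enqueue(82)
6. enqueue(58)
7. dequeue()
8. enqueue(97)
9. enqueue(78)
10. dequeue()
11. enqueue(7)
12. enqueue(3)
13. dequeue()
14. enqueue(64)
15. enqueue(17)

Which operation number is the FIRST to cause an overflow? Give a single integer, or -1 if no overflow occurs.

Answer: 12

Derivation:
1. enqueue(68): size=1
2. enqueue(94): size=2
3. dequeue(): size=1
4. dequeue(): size=0
5. enqueue(82): size=1
6. enqueue(58): size=2
7. dequeue(): size=1
8. enqueue(97): size=2
9. enqueue(78): size=3
10. dequeue(): size=2
11. enqueue(7): size=3
12. enqueue(3): size=3=cap → OVERFLOW (fail)
13. dequeue(): size=2
14. enqueue(64): size=3
15. enqueue(17): size=3=cap → OVERFLOW (fail)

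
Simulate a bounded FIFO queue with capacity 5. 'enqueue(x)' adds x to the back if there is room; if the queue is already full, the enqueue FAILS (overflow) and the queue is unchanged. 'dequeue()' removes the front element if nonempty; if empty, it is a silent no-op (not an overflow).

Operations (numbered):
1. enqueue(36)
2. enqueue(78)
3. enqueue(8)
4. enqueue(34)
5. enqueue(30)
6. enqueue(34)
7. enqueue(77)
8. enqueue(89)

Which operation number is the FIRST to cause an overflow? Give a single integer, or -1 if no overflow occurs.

Answer: 6

Derivation:
1. enqueue(36): size=1
2. enqueue(78): size=2
3. enqueue(8): size=3
4. enqueue(34): size=4
5. enqueue(30): size=5
6. enqueue(34): size=5=cap → OVERFLOW (fail)
7. enqueue(77): size=5=cap → OVERFLOW (fail)
8. enqueue(89): size=5=cap → OVERFLOW (fail)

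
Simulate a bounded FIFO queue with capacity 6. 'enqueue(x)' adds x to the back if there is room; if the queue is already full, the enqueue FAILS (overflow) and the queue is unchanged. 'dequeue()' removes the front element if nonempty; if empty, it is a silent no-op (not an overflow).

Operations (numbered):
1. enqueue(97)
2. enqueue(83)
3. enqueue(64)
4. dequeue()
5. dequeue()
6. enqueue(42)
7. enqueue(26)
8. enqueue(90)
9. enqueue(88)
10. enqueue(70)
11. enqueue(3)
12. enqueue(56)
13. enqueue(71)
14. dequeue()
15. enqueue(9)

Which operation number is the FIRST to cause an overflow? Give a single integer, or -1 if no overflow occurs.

Answer: 11

Derivation:
1. enqueue(97): size=1
2. enqueue(83): size=2
3. enqueue(64): size=3
4. dequeue(): size=2
5. dequeue(): size=1
6. enqueue(42): size=2
7. enqueue(26): size=3
8. enqueue(90): size=4
9. enqueue(88): size=5
10. enqueue(70): size=6
11. enqueue(3): size=6=cap → OVERFLOW (fail)
12. enqueue(56): size=6=cap → OVERFLOW (fail)
13. enqueue(71): size=6=cap → OVERFLOW (fail)
14. dequeue(): size=5
15. enqueue(9): size=6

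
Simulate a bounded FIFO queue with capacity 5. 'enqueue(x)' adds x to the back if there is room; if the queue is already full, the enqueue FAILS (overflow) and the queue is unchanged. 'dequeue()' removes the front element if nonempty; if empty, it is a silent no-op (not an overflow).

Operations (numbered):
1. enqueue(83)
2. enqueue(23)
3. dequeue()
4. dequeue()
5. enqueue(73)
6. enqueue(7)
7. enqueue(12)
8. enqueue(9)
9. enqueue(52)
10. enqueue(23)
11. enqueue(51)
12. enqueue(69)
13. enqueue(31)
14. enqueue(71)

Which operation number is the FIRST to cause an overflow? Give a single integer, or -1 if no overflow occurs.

1. enqueue(83): size=1
2. enqueue(23): size=2
3. dequeue(): size=1
4. dequeue(): size=0
5. enqueue(73): size=1
6. enqueue(7): size=2
7. enqueue(12): size=3
8. enqueue(9): size=4
9. enqueue(52): size=5
10. enqueue(23): size=5=cap → OVERFLOW (fail)
11. enqueue(51): size=5=cap → OVERFLOW (fail)
12. enqueue(69): size=5=cap → OVERFLOW (fail)
13. enqueue(31): size=5=cap → OVERFLOW (fail)
14. enqueue(71): size=5=cap → OVERFLOW (fail)

Answer: 10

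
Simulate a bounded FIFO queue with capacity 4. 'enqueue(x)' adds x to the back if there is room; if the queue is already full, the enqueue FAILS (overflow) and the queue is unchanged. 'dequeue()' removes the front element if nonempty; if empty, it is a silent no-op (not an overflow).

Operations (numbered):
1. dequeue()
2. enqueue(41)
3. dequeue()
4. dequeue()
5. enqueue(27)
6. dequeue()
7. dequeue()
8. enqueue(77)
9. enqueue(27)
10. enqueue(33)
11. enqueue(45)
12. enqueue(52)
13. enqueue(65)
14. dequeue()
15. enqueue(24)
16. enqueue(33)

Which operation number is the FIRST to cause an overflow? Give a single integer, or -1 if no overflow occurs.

Answer: 12

Derivation:
1. dequeue(): empty, no-op, size=0
2. enqueue(41): size=1
3. dequeue(): size=0
4. dequeue(): empty, no-op, size=0
5. enqueue(27): size=1
6. dequeue(): size=0
7. dequeue(): empty, no-op, size=0
8. enqueue(77): size=1
9. enqueue(27): size=2
10. enqueue(33): size=3
11. enqueue(45): size=4
12. enqueue(52): size=4=cap → OVERFLOW (fail)
13. enqueue(65): size=4=cap → OVERFLOW (fail)
14. dequeue(): size=3
15. enqueue(24): size=4
16. enqueue(33): size=4=cap → OVERFLOW (fail)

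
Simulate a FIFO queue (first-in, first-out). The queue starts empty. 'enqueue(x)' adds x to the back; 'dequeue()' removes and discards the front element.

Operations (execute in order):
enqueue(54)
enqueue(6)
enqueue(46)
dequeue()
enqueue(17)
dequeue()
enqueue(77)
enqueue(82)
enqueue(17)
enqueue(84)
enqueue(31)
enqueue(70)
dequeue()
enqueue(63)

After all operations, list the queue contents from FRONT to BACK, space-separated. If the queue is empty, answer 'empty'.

Answer: 17 77 82 17 84 31 70 63

Derivation:
enqueue(54): [54]
enqueue(6): [54, 6]
enqueue(46): [54, 6, 46]
dequeue(): [6, 46]
enqueue(17): [6, 46, 17]
dequeue(): [46, 17]
enqueue(77): [46, 17, 77]
enqueue(82): [46, 17, 77, 82]
enqueue(17): [46, 17, 77, 82, 17]
enqueue(84): [46, 17, 77, 82, 17, 84]
enqueue(31): [46, 17, 77, 82, 17, 84, 31]
enqueue(70): [46, 17, 77, 82, 17, 84, 31, 70]
dequeue(): [17, 77, 82, 17, 84, 31, 70]
enqueue(63): [17, 77, 82, 17, 84, 31, 70, 63]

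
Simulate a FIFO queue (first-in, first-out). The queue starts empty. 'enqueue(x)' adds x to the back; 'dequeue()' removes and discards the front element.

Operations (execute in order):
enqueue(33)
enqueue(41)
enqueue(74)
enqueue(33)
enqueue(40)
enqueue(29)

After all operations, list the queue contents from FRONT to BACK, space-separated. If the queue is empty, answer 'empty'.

enqueue(33): [33]
enqueue(41): [33, 41]
enqueue(74): [33, 41, 74]
enqueue(33): [33, 41, 74, 33]
enqueue(40): [33, 41, 74, 33, 40]
enqueue(29): [33, 41, 74, 33, 40, 29]

Answer: 33 41 74 33 40 29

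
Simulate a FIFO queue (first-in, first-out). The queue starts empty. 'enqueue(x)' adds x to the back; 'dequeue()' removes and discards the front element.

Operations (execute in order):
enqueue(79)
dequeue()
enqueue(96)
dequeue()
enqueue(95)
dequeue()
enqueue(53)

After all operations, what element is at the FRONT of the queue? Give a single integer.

Answer: 53

Derivation:
enqueue(79): queue = [79]
dequeue(): queue = []
enqueue(96): queue = [96]
dequeue(): queue = []
enqueue(95): queue = [95]
dequeue(): queue = []
enqueue(53): queue = [53]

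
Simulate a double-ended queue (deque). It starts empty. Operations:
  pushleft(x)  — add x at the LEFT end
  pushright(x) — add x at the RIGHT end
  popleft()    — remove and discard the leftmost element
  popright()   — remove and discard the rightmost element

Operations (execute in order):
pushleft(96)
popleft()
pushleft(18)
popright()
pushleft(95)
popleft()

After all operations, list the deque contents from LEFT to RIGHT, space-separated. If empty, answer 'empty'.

pushleft(96): [96]
popleft(): []
pushleft(18): [18]
popright(): []
pushleft(95): [95]
popleft(): []

Answer: empty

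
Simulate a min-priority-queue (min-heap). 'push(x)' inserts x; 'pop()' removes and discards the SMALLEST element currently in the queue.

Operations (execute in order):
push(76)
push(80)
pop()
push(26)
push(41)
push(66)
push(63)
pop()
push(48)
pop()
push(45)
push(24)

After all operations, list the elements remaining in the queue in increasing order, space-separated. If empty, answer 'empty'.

Answer: 24 45 48 63 66 80

Derivation:
push(76): heap contents = [76]
push(80): heap contents = [76, 80]
pop() → 76: heap contents = [80]
push(26): heap contents = [26, 80]
push(41): heap contents = [26, 41, 80]
push(66): heap contents = [26, 41, 66, 80]
push(63): heap contents = [26, 41, 63, 66, 80]
pop() → 26: heap contents = [41, 63, 66, 80]
push(48): heap contents = [41, 48, 63, 66, 80]
pop() → 41: heap contents = [48, 63, 66, 80]
push(45): heap contents = [45, 48, 63, 66, 80]
push(24): heap contents = [24, 45, 48, 63, 66, 80]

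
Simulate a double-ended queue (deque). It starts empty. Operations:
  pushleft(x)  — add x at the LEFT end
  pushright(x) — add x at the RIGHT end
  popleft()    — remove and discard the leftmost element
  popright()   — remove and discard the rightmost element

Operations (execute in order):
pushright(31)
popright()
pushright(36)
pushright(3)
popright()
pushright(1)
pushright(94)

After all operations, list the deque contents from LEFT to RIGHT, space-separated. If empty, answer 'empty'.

Answer: 36 1 94

Derivation:
pushright(31): [31]
popright(): []
pushright(36): [36]
pushright(3): [36, 3]
popright(): [36]
pushright(1): [36, 1]
pushright(94): [36, 1, 94]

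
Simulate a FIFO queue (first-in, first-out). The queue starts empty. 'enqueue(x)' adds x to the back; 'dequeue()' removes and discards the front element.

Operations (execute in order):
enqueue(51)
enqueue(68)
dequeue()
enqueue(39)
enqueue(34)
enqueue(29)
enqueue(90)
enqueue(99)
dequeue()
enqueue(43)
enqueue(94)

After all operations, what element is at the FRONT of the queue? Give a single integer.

Answer: 39

Derivation:
enqueue(51): queue = [51]
enqueue(68): queue = [51, 68]
dequeue(): queue = [68]
enqueue(39): queue = [68, 39]
enqueue(34): queue = [68, 39, 34]
enqueue(29): queue = [68, 39, 34, 29]
enqueue(90): queue = [68, 39, 34, 29, 90]
enqueue(99): queue = [68, 39, 34, 29, 90, 99]
dequeue(): queue = [39, 34, 29, 90, 99]
enqueue(43): queue = [39, 34, 29, 90, 99, 43]
enqueue(94): queue = [39, 34, 29, 90, 99, 43, 94]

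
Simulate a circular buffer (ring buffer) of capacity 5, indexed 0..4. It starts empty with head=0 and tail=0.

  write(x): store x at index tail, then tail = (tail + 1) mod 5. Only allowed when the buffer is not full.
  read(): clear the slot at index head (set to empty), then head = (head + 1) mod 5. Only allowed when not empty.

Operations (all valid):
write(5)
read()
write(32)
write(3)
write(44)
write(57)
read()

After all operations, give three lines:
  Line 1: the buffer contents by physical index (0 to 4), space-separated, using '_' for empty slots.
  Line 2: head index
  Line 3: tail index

Answer: _ _ 3 44 57
2
0

Derivation:
write(5): buf=[5 _ _ _ _], head=0, tail=1, size=1
read(): buf=[_ _ _ _ _], head=1, tail=1, size=0
write(32): buf=[_ 32 _ _ _], head=1, tail=2, size=1
write(3): buf=[_ 32 3 _ _], head=1, tail=3, size=2
write(44): buf=[_ 32 3 44 _], head=1, tail=4, size=3
write(57): buf=[_ 32 3 44 57], head=1, tail=0, size=4
read(): buf=[_ _ 3 44 57], head=2, tail=0, size=3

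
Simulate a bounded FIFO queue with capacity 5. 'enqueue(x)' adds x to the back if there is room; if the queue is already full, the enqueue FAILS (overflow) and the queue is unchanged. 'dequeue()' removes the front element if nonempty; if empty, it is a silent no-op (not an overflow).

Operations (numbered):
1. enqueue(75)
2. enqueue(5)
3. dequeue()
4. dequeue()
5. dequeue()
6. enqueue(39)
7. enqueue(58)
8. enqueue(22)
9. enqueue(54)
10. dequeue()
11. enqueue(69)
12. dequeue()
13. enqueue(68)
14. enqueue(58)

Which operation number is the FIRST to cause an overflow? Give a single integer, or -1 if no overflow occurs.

Answer: -1

Derivation:
1. enqueue(75): size=1
2. enqueue(5): size=2
3. dequeue(): size=1
4. dequeue(): size=0
5. dequeue(): empty, no-op, size=0
6. enqueue(39): size=1
7. enqueue(58): size=2
8. enqueue(22): size=3
9. enqueue(54): size=4
10. dequeue(): size=3
11. enqueue(69): size=4
12. dequeue(): size=3
13. enqueue(68): size=4
14. enqueue(58): size=5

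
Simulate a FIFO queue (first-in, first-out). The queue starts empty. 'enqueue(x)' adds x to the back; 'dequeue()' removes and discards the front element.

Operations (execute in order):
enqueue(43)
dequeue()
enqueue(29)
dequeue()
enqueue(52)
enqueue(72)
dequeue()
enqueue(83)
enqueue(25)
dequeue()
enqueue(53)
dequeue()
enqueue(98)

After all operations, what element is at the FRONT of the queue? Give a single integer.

enqueue(43): queue = [43]
dequeue(): queue = []
enqueue(29): queue = [29]
dequeue(): queue = []
enqueue(52): queue = [52]
enqueue(72): queue = [52, 72]
dequeue(): queue = [72]
enqueue(83): queue = [72, 83]
enqueue(25): queue = [72, 83, 25]
dequeue(): queue = [83, 25]
enqueue(53): queue = [83, 25, 53]
dequeue(): queue = [25, 53]
enqueue(98): queue = [25, 53, 98]

Answer: 25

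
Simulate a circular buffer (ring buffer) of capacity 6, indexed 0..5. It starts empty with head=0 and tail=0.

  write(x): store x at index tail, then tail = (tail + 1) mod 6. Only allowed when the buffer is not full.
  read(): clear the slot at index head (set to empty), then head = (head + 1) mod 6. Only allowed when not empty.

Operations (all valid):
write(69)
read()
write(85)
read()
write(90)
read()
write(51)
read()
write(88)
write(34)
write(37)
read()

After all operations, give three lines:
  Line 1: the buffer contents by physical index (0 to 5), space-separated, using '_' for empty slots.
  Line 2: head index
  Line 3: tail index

write(69): buf=[69 _ _ _ _ _], head=0, tail=1, size=1
read(): buf=[_ _ _ _ _ _], head=1, tail=1, size=0
write(85): buf=[_ 85 _ _ _ _], head=1, tail=2, size=1
read(): buf=[_ _ _ _ _ _], head=2, tail=2, size=0
write(90): buf=[_ _ 90 _ _ _], head=2, tail=3, size=1
read(): buf=[_ _ _ _ _ _], head=3, tail=3, size=0
write(51): buf=[_ _ _ 51 _ _], head=3, tail=4, size=1
read(): buf=[_ _ _ _ _ _], head=4, tail=4, size=0
write(88): buf=[_ _ _ _ 88 _], head=4, tail=5, size=1
write(34): buf=[_ _ _ _ 88 34], head=4, tail=0, size=2
write(37): buf=[37 _ _ _ 88 34], head=4, tail=1, size=3
read(): buf=[37 _ _ _ _ 34], head=5, tail=1, size=2

Answer: 37 _ _ _ _ 34
5
1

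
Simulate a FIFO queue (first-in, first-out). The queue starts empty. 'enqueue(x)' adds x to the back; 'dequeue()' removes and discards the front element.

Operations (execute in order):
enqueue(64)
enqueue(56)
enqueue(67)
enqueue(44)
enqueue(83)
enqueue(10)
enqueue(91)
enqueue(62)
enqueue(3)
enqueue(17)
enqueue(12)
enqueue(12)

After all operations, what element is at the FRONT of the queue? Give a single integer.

Answer: 64

Derivation:
enqueue(64): queue = [64]
enqueue(56): queue = [64, 56]
enqueue(67): queue = [64, 56, 67]
enqueue(44): queue = [64, 56, 67, 44]
enqueue(83): queue = [64, 56, 67, 44, 83]
enqueue(10): queue = [64, 56, 67, 44, 83, 10]
enqueue(91): queue = [64, 56, 67, 44, 83, 10, 91]
enqueue(62): queue = [64, 56, 67, 44, 83, 10, 91, 62]
enqueue(3): queue = [64, 56, 67, 44, 83, 10, 91, 62, 3]
enqueue(17): queue = [64, 56, 67, 44, 83, 10, 91, 62, 3, 17]
enqueue(12): queue = [64, 56, 67, 44, 83, 10, 91, 62, 3, 17, 12]
enqueue(12): queue = [64, 56, 67, 44, 83, 10, 91, 62, 3, 17, 12, 12]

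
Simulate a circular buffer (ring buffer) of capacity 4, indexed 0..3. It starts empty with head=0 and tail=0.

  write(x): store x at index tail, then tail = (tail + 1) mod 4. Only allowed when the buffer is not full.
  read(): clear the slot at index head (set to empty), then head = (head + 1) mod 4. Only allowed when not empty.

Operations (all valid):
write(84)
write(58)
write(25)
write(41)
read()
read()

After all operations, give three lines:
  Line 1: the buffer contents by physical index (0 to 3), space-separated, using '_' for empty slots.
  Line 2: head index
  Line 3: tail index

Answer: _ _ 25 41
2
0

Derivation:
write(84): buf=[84 _ _ _], head=0, tail=1, size=1
write(58): buf=[84 58 _ _], head=0, tail=2, size=2
write(25): buf=[84 58 25 _], head=0, tail=3, size=3
write(41): buf=[84 58 25 41], head=0, tail=0, size=4
read(): buf=[_ 58 25 41], head=1, tail=0, size=3
read(): buf=[_ _ 25 41], head=2, tail=0, size=2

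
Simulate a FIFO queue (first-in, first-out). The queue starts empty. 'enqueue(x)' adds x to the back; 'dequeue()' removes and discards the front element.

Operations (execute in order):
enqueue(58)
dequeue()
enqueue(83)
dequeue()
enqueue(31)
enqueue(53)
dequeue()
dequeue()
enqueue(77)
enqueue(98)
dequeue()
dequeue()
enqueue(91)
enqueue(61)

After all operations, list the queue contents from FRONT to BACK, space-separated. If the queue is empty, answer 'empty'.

enqueue(58): [58]
dequeue(): []
enqueue(83): [83]
dequeue(): []
enqueue(31): [31]
enqueue(53): [31, 53]
dequeue(): [53]
dequeue(): []
enqueue(77): [77]
enqueue(98): [77, 98]
dequeue(): [98]
dequeue(): []
enqueue(91): [91]
enqueue(61): [91, 61]

Answer: 91 61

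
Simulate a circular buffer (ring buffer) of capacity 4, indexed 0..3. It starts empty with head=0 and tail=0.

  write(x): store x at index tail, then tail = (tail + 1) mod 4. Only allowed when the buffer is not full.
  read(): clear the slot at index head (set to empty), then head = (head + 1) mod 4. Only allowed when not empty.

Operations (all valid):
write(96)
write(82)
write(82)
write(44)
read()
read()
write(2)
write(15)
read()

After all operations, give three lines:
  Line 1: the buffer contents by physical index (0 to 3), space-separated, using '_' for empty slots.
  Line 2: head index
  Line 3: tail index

write(96): buf=[96 _ _ _], head=0, tail=1, size=1
write(82): buf=[96 82 _ _], head=0, tail=2, size=2
write(82): buf=[96 82 82 _], head=0, tail=3, size=3
write(44): buf=[96 82 82 44], head=0, tail=0, size=4
read(): buf=[_ 82 82 44], head=1, tail=0, size=3
read(): buf=[_ _ 82 44], head=2, tail=0, size=2
write(2): buf=[2 _ 82 44], head=2, tail=1, size=3
write(15): buf=[2 15 82 44], head=2, tail=2, size=4
read(): buf=[2 15 _ 44], head=3, tail=2, size=3

Answer: 2 15 _ 44
3
2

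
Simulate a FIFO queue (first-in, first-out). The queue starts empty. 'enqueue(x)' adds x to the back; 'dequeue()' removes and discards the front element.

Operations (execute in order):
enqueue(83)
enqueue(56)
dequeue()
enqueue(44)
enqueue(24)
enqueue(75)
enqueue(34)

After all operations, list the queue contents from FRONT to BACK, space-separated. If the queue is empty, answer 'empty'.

Answer: 56 44 24 75 34

Derivation:
enqueue(83): [83]
enqueue(56): [83, 56]
dequeue(): [56]
enqueue(44): [56, 44]
enqueue(24): [56, 44, 24]
enqueue(75): [56, 44, 24, 75]
enqueue(34): [56, 44, 24, 75, 34]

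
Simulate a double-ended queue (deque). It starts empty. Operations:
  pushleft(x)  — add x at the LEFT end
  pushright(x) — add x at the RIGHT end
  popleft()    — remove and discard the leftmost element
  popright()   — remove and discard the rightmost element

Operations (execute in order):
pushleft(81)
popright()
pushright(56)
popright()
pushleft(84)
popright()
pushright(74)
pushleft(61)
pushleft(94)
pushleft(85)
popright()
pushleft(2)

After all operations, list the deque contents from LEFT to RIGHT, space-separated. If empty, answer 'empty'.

Answer: 2 85 94 61

Derivation:
pushleft(81): [81]
popright(): []
pushright(56): [56]
popright(): []
pushleft(84): [84]
popright(): []
pushright(74): [74]
pushleft(61): [61, 74]
pushleft(94): [94, 61, 74]
pushleft(85): [85, 94, 61, 74]
popright(): [85, 94, 61]
pushleft(2): [2, 85, 94, 61]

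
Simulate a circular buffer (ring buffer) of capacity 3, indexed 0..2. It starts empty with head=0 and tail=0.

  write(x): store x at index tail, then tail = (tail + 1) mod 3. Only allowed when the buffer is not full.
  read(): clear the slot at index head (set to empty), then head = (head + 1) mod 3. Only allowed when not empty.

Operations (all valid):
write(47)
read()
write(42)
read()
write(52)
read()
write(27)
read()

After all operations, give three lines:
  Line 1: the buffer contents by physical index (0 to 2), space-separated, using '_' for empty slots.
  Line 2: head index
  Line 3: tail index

write(47): buf=[47 _ _], head=0, tail=1, size=1
read(): buf=[_ _ _], head=1, tail=1, size=0
write(42): buf=[_ 42 _], head=1, tail=2, size=1
read(): buf=[_ _ _], head=2, tail=2, size=0
write(52): buf=[_ _ 52], head=2, tail=0, size=1
read(): buf=[_ _ _], head=0, tail=0, size=0
write(27): buf=[27 _ _], head=0, tail=1, size=1
read(): buf=[_ _ _], head=1, tail=1, size=0

Answer: _ _ _
1
1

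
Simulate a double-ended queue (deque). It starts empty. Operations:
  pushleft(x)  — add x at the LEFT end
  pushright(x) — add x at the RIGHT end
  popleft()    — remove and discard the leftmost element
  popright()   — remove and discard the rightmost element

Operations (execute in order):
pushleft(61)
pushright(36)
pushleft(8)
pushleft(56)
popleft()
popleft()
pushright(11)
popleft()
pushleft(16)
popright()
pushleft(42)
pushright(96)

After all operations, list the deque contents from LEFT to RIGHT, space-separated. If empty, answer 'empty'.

pushleft(61): [61]
pushright(36): [61, 36]
pushleft(8): [8, 61, 36]
pushleft(56): [56, 8, 61, 36]
popleft(): [8, 61, 36]
popleft(): [61, 36]
pushright(11): [61, 36, 11]
popleft(): [36, 11]
pushleft(16): [16, 36, 11]
popright(): [16, 36]
pushleft(42): [42, 16, 36]
pushright(96): [42, 16, 36, 96]

Answer: 42 16 36 96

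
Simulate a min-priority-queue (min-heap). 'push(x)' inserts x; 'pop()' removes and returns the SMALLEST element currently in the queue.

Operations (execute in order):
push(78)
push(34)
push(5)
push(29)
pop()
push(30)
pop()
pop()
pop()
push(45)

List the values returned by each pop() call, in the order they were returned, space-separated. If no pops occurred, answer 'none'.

push(78): heap contents = [78]
push(34): heap contents = [34, 78]
push(5): heap contents = [5, 34, 78]
push(29): heap contents = [5, 29, 34, 78]
pop() → 5: heap contents = [29, 34, 78]
push(30): heap contents = [29, 30, 34, 78]
pop() → 29: heap contents = [30, 34, 78]
pop() → 30: heap contents = [34, 78]
pop() → 34: heap contents = [78]
push(45): heap contents = [45, 78]

Answer: 5 29 30 34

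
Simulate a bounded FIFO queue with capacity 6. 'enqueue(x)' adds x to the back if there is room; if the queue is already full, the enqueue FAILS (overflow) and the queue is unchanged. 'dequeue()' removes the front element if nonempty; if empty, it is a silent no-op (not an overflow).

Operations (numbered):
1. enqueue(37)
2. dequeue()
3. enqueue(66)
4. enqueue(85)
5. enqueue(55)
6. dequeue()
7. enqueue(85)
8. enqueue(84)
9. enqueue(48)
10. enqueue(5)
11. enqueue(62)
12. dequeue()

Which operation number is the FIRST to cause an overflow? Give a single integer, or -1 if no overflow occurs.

Answer: 11

Derivation:
1. enqueue(37): size=1
2. dequeue(): size=0
3. enqueue(66): size=1
4. enqueue(85): size=2
5. enqueue(55): size=3
6. dequeue(): size=2
7. enqueue(85): size=3
8. enqueue(84): size=4
9. enqueue(48): size=5
10. enqueue(5): size=6
11. enqueue(62): size=6=cap → OVERFLOW (fail)
12. dequeue(): size=5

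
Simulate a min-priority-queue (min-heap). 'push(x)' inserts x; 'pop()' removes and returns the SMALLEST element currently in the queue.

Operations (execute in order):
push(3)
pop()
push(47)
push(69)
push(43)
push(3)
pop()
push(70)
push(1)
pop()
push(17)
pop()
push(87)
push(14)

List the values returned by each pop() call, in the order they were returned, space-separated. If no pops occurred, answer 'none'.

push(3): heap contents = [3]
pop() → 3: heap contents = []
push(47): heap contents = [47]
push(69): heap contents = [47, 69]
push(43): heap contents = [43, 47, 69]
push(3): heap contents = [3, 43, 47, 69]
pop() → 3: heap contents = [43, 47, 69]
push(70): heap contents = [43, 47, 69, 70]
push(1): heap contents = [1, 43, 47, 69, 70]
pop() → 1: heap contents = [43, 47, 69, 70]
push(17): heap contents = [17, 43, 47, 69, 70]
pop() → 17: heap contents = [43, 47, 69, 70]
push(87): heap contents = [43, 47, 69, 70, 87]
push(14): heap contents = [14, 43, 47, 69, 70, 87]

Answer: 3 3 1 17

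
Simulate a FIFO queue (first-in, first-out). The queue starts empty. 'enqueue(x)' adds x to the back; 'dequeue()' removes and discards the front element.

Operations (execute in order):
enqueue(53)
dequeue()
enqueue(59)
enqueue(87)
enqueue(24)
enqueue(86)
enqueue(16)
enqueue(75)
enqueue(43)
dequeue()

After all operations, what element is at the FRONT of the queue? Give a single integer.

enqueue(53): queue = [53]
dequeue(): queue = []
enqueue(59): queue = [59]
enqueue(87): queue = [59, 87]
enqueue(24): queue = [59, 87, 24]
enqueue(86): queue = [59, 87, 24, 86]
enqueue(16): queue = [59, 87, 24, 86, 16]
enqueue(75): queue = [59, 87, 24, 86, 16, 75]
enqueue(43): queue = [59, 87, 24, 86, 16, 75, 43]
dequeue(): queue = [87, 24, 86, 16, 75, 43]

Answer: 87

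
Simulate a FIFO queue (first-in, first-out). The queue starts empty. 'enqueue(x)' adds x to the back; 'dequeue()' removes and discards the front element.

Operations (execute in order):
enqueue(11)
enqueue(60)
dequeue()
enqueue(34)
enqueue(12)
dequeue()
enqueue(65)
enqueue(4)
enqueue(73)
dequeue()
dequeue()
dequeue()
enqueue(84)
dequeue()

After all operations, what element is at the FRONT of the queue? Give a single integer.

enqueue(11): queue = [11]
enqueue(60): queue = [11, 60]
dequeue(): queue = [60]
enqueue(34): queue = [60, 34]
enqueue(12): queue = [60, 34, 12]
dequeue(): queue = [34, 12]
enqueue(65): queue = [34, 12, 65]
enqueue(4): queue = [34, 12, 65, 4]
enqueue(73): queue = [34, 12, 65, 4, 73]
dequeue(): queue = [12, 65, 4, 73]
dequeue(): queue = [65, 4, 73]
dequeue(): queue = [4, 73]
enqueue(84): queue = [4, 73, 84]
dequeue(): queue = [73, 84]

Answer: 73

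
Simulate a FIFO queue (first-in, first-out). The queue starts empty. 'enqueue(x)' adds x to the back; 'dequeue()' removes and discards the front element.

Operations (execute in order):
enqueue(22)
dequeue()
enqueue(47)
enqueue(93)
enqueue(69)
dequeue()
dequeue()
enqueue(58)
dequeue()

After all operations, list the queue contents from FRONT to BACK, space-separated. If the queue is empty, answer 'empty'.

enqueue(22): [22]
dequeue(): []
enqueue(47): [47]
enqueue(93): [47, 93]
enqueue(69): [47, 93, 69]
dequeue(): [93, 69]
dequeue(): [69]
enqueue(58): [69, 58]
dequeue(): [58]

Answer: 58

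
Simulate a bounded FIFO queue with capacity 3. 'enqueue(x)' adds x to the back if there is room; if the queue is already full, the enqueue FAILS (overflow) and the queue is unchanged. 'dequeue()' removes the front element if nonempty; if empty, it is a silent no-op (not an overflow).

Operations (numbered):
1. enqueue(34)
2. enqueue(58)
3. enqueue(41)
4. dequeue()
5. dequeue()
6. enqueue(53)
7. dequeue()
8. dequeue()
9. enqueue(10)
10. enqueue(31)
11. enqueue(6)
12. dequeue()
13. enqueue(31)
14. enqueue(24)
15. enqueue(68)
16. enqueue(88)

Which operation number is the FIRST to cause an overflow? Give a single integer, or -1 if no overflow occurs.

Answer: 14

Derivation:
1. enqueue(34): size=1
2. enqueue(58): size=2
3. enqueue(41): size=3
4. dequeue(): size=2
5. dequeue(): size=1
6. enqueue(53): size=2
7. dequeue(): size=1
8. dequeue(): size=0
9. enqueue(10): size=1
10. enqueue(31): size=2
11. enqueue(6): size=3
12. dequeue(): size=2
13. enqueue(31): size=3
14. enqueue(24): size=3=cap → OVERFLOW (fail)
15. enqueue(68): size=3=cap → OVERFLOW (fail)
16. enqueue(88): size=3=cap → OVERFLOW (fail)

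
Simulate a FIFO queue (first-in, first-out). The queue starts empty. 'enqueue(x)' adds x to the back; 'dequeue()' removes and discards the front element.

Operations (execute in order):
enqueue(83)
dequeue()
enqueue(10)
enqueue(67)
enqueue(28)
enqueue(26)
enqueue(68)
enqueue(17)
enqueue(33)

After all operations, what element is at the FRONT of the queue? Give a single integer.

enqueue(83): queue = [83]
dequeue(): queue = []
enqueue(10): queue = [10]
enqueue(67): queue = [10, 67]
enqueue(28): queue = [10, 67, 28]
enqueue(26): queue = [10, 67, 28, 26]
enqueue(68): queue = [10, 67, 28, 26, 68]
enqueue(17): queue = [10, 67, 28, 26, 68, 17]
enqueue(33): queue = [10, 67, 28, 26, 68, 17, 33]

Answer: 10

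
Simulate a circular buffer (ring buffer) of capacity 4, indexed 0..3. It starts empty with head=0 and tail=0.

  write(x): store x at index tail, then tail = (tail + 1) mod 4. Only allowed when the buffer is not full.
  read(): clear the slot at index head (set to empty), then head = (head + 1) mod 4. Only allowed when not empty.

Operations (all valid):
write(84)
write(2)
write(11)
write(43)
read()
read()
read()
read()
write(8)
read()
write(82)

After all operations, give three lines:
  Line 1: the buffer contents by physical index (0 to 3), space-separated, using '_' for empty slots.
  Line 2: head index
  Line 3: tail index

write(84): buf=[84 _ _ _], head=0, tail=1, size=1
write(2): buf=[84 2 _ _], head=0, tail=2, size=2
write(11): buf=[84 2 11 _], head=0, tail=3, size=3
write(43): buf=[84 2 11 43], head=0, tail=0, size=4
read(): buf=[_ 2 11 43], head=1, tail=0, size=3
read(): buf=[_ _ 11 43], head=2, tail=0, size=2
read(): buf=[_ _ _ 43], head=3, tail=0, size=1
read(): buf=[_ _ _ _], head=0, tail=0, size=0
write(8): buf=[8 _ _ _], head=0, tail=1, size=1
read(): buf=[_ _ _ _], head=1, tail=1, size=0
write(82): buf=[_ 82 _ _], head=1, tail=2, size=1

Answer: _ 82 _ _
1
2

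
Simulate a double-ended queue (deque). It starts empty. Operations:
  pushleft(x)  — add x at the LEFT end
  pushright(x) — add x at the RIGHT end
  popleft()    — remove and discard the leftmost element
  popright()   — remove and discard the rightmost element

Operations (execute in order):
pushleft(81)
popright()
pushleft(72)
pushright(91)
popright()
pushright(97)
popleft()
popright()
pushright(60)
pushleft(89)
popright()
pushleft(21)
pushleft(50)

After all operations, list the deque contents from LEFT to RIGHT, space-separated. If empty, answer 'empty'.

pushleft(81): [81]
popright(): []
pushleft(72): [72]
pushright(91): [72, 91]
popright(): [72]
pushright(97): [72, 97]
popleft(): [97]
popright(): []
pushright(60): [60]
pushleft(89): [89, 60]
popright(): [89]
pushleft(21): [21, 89]
pushleft(50): [50, 21, 89]

Answer: 50 21 89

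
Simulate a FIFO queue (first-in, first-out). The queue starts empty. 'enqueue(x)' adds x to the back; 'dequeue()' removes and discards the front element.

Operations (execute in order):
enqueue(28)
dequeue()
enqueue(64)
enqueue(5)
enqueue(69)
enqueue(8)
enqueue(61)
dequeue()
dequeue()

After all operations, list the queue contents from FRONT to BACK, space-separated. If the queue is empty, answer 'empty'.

enqueue(28): [28]
dequeue(): []
enqueue(64): [64]
enqueue(5): [64, 5]
enqueue(69): [64, 5, 69]
enqueue(8): [64, 5, 69, 8]
enqueue(61): [64, 5, 69, 8, 61]
dequeue(): [5, 69, 8, 61]
dequeue(): [69, 8, 61]

Answer: 69 8 61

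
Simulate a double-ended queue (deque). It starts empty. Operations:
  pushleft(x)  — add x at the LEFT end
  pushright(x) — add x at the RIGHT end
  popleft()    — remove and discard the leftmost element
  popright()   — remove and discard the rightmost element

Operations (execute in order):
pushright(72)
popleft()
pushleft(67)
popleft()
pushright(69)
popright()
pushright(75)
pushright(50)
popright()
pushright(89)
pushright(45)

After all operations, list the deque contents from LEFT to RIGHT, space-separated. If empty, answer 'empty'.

Answer: 75 89 45

Derivation:
pushright(72): [72]
popleft(): []
pushleft(67): [67]
popleft(): []
pushright(69): [69]
popright(): []
pushright(75): [75]
pushright(50): [75, 50]
popright(): [75]
pushright(89): [75, 89]
pushright(45): [75, 89, 45]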